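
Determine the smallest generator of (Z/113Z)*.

3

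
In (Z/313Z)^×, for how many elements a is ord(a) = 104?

φ(313) = 313 − 1 = 312 = 2^3 · 3 · 13.
Since (Z/313Z)^× is cyclic of order 312, the number of elements of order d is φ(d) when d | 312 and 0 otherwise.
104 = 2^3 · 13 divides 312, and φ(104) = 48.

48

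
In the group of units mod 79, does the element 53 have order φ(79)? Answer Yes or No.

Yes

φ(79) = 79 − 1 = 78 = 2 · 3 · 13.
An element g generates (Z/79Z)^× iff g^(78/q) ≢ 1 (mod 79) for each prime q ∈ {2, 3, 13}.
53^39 ≡ 78 (mod 79)  [q = 2: ≢ 1 ✓]
53^26 ≡ 55 (mod 79)  [q = 3: ≢ 1 ✓]
53^6 ≡ 22 (mod 79)  [q = 13: ≢ 1 ✓]
All checks pass, so 53 has order 78 and is a primitive root modulo 79.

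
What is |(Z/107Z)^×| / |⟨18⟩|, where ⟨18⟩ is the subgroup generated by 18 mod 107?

1

By Lagrange's theorem, ord_107(18) divides φ(107) = 107 − 1 = 106 = 2 · 53.
Divisors of 106: 1, 2, 53, 106.
Evaluate successive powers at the divisors of 106:
18^1 ≡ 18 (mod 107)
18^2 ≡ 3 (mod 107)
18^53 ≡ 106 (mod 107)
18^106 ≡ 1 (mod 107) ✓
The order of 18 is 106, so the subgroup it generates has 106 elements.
Index = |(Z/107Z)^×| / |⟨18⟩| = 106 / 106 = 1.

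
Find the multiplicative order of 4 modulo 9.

Since 4 ∈ (Z/9Z)^×, its order divides φ(9) = φ(3^2) = 3·(3−1) = 6 = 2 · 3.
Divisors of 6: 1, 2, 3, 6.
Evaluate successive powers at the divisors of 6:
4^1 ≡ 4
4^2 ≡ 7
4^3 ≡ 1
Hence ord(4) = 3.

3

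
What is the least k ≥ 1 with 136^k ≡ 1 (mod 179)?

178

The order of 136 must divide φ(179) = 179 − 1 = 178 = 2 · 89.
Divisors of 178: 1, 2, 89, 178.
Evaluate successive powers at the divisors of 178:
136^1 ≡ 136 (mod 179)
136^2 ≡ 59 (mod 179)
136^89 ≡ 178 (mod 179)
136^178 ≡ 1 (mod 179) ✓
Hence ord(136) = 178.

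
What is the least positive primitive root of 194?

5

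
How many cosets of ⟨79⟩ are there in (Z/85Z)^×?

4

By Lagrange's theorem, ord_85(79) divides φ(85) = φ(5·17) = (5−1)·(17−1) = 4·16 = 64 = 2^6.
Divisors of 64: 1, 2, 4, 8, 16, 32, 64.
Check 79^d mod 85 for each divisor in increasing order:
79^1 ≡ 79 (mod 85)
79^2 ≡ 36 (mod 85)
79^4 ≡ 21 (mod 85)
79^8 ≡ 16 (mod 85)
79^16 ≡ 1 (mod 85) ✓
The order of 79 is 16, so the subgroup it generates has 16 elements.
[(Z/85Z)^× : ⟨79⟩] = 64/16 = 4.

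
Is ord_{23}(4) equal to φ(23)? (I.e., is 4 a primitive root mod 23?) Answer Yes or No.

No

φ(23) = 23 − 1 = 22 = 2 · 11.
An element g generates (Z/23Z)^× iff g^(22/q) ≢ 1 (mod 23) for each prime q ∈ {2, 11}.
4^11 ≡ 1 (mod 23)  [q = 2: ≡ 1 ✗]
4^2 ≡ 16 (mod 23)  [q = 11: ≢ 1 ✓]
Since 4^11 ≡ 1, the order of 4 divides 11 < 22, so 4 is not a primitive root.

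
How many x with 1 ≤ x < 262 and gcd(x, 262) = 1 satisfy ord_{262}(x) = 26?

12

φ(262) = φ(2)·φ(131) = 1·130 = 130 = 2 · 5 · 13.
In a cyclic group of order 130, there are φ(d) elements of order d for each divisor d of 130, and zero for non-divisors.
26 = 2 · 13 divides 130, and φ(26) = 12.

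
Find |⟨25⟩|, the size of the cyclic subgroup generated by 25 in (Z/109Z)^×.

The order of 25 must divide φ(109) = 109 − 1 = 108 = 2^2 · 3^3.
Divisors of 108: 1, 2, 3, 4, 6, 9, 12, 18, 27, 36, 54, 108.
Check 25^d mod 109 for each divisor in increasing order:
25^1 ≡ 25 (mod 109)
25^2 ≡ 80 (mod 109)
25^3 ≡ 38 (mod 109)
25^4 ≡ 78 (mod 109)
25^6 ≡ 27 (mod 109)
25^9 ≡ 45 (mod 109)
25^12 ≡ 75 (mod 109)
25^18 ≡ 63 (mod 109)
25^27 ≡ 1 (mod 109) ✓
Hence ord(25) = 27.

27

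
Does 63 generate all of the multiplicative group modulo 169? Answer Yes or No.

Yes

φ(169) = φ(13^2) = 13·(13−1) = 156 = 2^2 · 3 · 13.
63 is a primitive root mod 169 iff 63^(φ(169)/q) ≢ 1 for every prime q | φ(169), i.e. q ∈ {2, 3, 13}.
63^78 ≡ 168 (mod 169)  [q = 2: ≢ 1 ✓]
63^52 ≡ 146 (mod 169)  [q = 3: ≢ 1 ✓]
63^12 ≡ 157 (mod 169)  [q = 13: ≢ 1 ✓]
None equal 1, so ord_169(63) = 156: 63 is a primitive root.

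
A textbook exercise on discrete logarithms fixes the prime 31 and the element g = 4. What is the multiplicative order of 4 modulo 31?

Since 4 ∈ (Z/31Z)^×, its order divides φ(31) = 31 − 1 = 30 = 2 · 3 · 5.
Divisors of 30: 1, 2, 3, 5, 6, 10, 15, 30.
Compute 4^d (mod 31) for the divisors d until we hit 1:
4^1 ≡ 4 (mod 31)
4^2 ≡ 16 (mod 31)
4^3 ≡ 2 (mod 31)
4^5 ≡ 1 (mod 31) ✓
So ord_31(4) = 5.

5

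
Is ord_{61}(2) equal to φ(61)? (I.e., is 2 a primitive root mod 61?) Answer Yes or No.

φ(61) = 61 − 1 = 60 = 2^2 · 3 · 5.
An element g generates (Z/61Z)^× iff g^(60/q) ≢ 1 (mod 61) for each prime q ∈ {2, 3, 5}.
2^30 ≡ 60 (mod 61)  [q = 2: ≢ 1 ✓]
2^20 ≡ 47 (mod 61)  [q = 3: ≢ 1 ✓]
2^12 ≡ 9 (mod 61)  [q = 5: ≢ 1 ✓]
Every test exponent gives a nontrivial residue, hence 2 generates the full group.

Yes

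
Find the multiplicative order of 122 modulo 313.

312

ord(122) | φ(313) = 313 − 1 = 312 = 2^3 · 3 · 13.
Divisors of 312: 1, 2, 3, 4, 6, 8, 12, 13, 24, 26, 39, 52, 78, 104, 156, 312.
Test each divisor d:
122^1 ≡ 122 (mod 313)
122^2 ≡ 173 (mod 313)
122^3 ≡ 135 (mod 313)
122^4 ≡ 194 (mod 313)
122^6 ≡ 71 (mod 313)
122^8 ≡ 76 (mod 313)
122^12 ≡ 33 (mod 313)
122^13 ≡ 270 (mod 313)
122^24 ≡ 150 (mod 313)
122^26 ≡ 284 (mod 313)
122^39 ≡ 308 (mod 313)
122^52 ≡ 215 (mod 313)
122^78 ≡ 25 (mod 313)
122^104 ≡ 214 (mod 313)
122^156 ≡ 312 (mod 313)
122^312 ≡ 1 (mod 313) ✓
So ord_313(122) = 312.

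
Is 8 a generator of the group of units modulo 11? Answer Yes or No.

Yes

φ(11) = 11 − 1 = 10 = 2 · 5.
An element g generates (Z/11Z)^× iff g^(10/q) ≢ 1 (mod 11) for each prime q ∈ {2, 5}.
8^5 ≡ 10 (mod 11)  [q = 2: ≢ 1 ✓]
8^2 ≡ 9 (mod 11)  [q = 5: ≢ 1 ✓]
All checks pass, so 8 has order 10 and is a primitive root modulo 11.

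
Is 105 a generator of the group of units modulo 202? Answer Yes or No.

φ(202) = φ(2)·φ(101) = 1·100 = 100 = 2^2 · 5^2.
It suffices to check that the order of 105 is not a proper divisor of 100: compute 105^(100/q) for q ∈ {2, 5}.
105^50 ≡ 1 (mod 202)  [q = 2: ≡ 1 ✗]
105^20 ≡ 137 (mod 202)  [q = 5: ≢ 1 ✓]
105^50 ≡ 1 shows ord(105) | 50, strictly less than φ(202); not a primitive root.

No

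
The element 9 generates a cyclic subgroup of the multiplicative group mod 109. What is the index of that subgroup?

4

Since 9 ∈ (Z/109Z)^×, its order divides φ(109) = 109 − 1 = 108 = 2^2 · 3^3.
Divisors of 108: 1, 2, 3, 4, 6, 9, 12, 18, 27, 36, 54, 108.
Check 9^d mod 109 for each divisor in increasing order:
9^1 ≡ 9 (mod 109)
9^2 ≡ 81 (mod 109)
9^3 ≡ 75 (mod 109)
9^4 ≡ 21 (mod 109)
9^6 ≡ 66 (mod 109)
9^9 ≡ 45 (mod 109)
9^12 ≡ 105 (mod 109)
9^18 ≡ 63 (mod 109)
9^27 ≡ 1 (mod 109) ✓
The order of 9 is 27, so the subgroup it generates has 27 elements.
The index is φ(109) / ord(9) = 108 / 27 = 4.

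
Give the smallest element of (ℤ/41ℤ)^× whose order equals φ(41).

φ(41) = 41 − 1 = 40 = 2^3 · 5.
Test candidates g = 2, 3, … against the prime factors q ∈ {2, 5} of φ(41): g is a generator iff g^(40/q) ≢ 1 for every such q.
g = 2: 2^20 ≡ 1 — hits 1, so not a primitive root.
g = 3: 3^20 ≡ 40; 3^8 ≡ 1 — hits 1, so not a primitive root.
g = 4: 4^20 ≡ 1 — hits 1, so not a primitive root.
g = 5: 5^20 ≡ 1 — hits 1, so not a primitive root.
g = 6: 6^20 ≡ 40; 6^8 ≡ 10 — none is 1, so 6 is a primitive root.
So 6 is the smallest generator of (Z/41Z)^×.

6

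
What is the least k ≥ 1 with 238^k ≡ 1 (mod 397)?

396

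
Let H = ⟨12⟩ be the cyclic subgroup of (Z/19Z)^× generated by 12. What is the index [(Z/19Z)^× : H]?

The order of 12 must divide φ(19) = 19 − 1 = 18 = 2 · 3^2.
Divisors of 18: 1, 2, 3, 6, 9, 18.
Evaluate successive powers at the divisors of 18:
12^1 ≡ 12 (mod 19)
12^2 ≡ 11 (mod 19)
12^3 ≡ 18 (mod 19)
12^6 ≡ 1 (mod 19) ✓
So ord_19(12) = 6, hence |⟨12⟩| = 6.
Index = |(Z/19Z)^×| / |⟨12⟩| = 18 / 6 = 3.

3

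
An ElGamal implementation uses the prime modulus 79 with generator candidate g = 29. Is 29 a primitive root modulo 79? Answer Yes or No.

φ(79) = 79 − 1 = 78 = 2 · 3 · 13.
29 is a primitive root mod 79 iff 29^(φ(79)/q) ≢ 1 for every prime q | φ(79), i.e. q ∈ {2, 3, 13}.
29^39 ≡ 78 (mod 79)  [q = 2: ≢ 1 ✓]
29^26 ≡ 55 (mod 79)  [q = 3: ≢ 1 ✓]
29^6 ≡ 10 (mod 79)  [q = 13: ≢ 1 ✓]
None equal 1, so ord_79(29) = 78: 29 is a primitive root.

Yes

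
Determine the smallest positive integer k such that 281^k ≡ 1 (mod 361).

342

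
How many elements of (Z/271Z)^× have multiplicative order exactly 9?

φ(271) = 271 − 1 = 270 = 2 · 3^3 · 5.
(Z/271Z)^× is cyclic (|G| = 270); a cyclic group of order m has exactly φ(d) elements of each order d | m, and none otherwise.
9 = 3^2 divides 270, and φ(9) = 6.

6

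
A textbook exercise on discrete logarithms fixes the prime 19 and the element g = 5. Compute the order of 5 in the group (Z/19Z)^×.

The order of 5 must divide φ(19) = 19 − 1 = 18 = 2 · 3^2.
Divisors of 18: 1, 2, 3, 6, 9, 18.
Evaluate successive powers at the divisors of 18:
5^1 ≡ 5
5^2 ≡ 6
5^3 ≡ 11
5^6 ≡ 7
5^9 ≡ 1
Hence ord(5) = 9.

9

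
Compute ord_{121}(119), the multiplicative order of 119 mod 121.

55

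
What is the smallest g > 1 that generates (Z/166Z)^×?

5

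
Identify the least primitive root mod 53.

2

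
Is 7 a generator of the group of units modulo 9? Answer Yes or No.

No

φ(9) = φ(3^2) = 3·(3−1) = 6 = 2 · 3.
An element g generates (Z/9Z)^× iff g^(6/q) ≢ 1 (mod 9) for each prime q ∈ {2, 3}.
7^3 ≡ 1 (mod 9)  [q = 2: ≡ 1 ✗]
7^2 ≡ 4 (mod 9)  [q = 3: ≢ 1 ✓]
The check at q = 2 fails, so 7 generates a proper subgroup.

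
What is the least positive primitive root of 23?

5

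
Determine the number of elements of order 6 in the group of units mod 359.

φ(359) = 359 − 1 = 358 = 2 · 179.
In a cyclic group of order 358, there are φ(d) elements of order d for each divisor d of 358, and zero for non-divisors.
Here 358 is not a multiple of 6, so there are no elements of order 6.

0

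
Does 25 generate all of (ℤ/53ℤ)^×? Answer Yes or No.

No

φ(53) = 53 − 1 = 52 = 2^2 · 13.
It suffices to check that the order of 25 is not a proper divisor of 52: compute 25^(52/q) for q ∈ {2, 13}.
25^26 ≡ 1 (mod 53)  [q = 2: ≡ 1 ✗]
25^4 ≡ 15 (mod 53)  [q = 13: ≢ 1 ✓]
25^26 ≡ 1 shows ord(25) | 26, strictly less than φ(53); not a primitive root.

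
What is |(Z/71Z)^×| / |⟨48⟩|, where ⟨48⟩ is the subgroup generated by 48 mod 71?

10

By Lagrange's theorem, ord_71(48) divides φ(71) = 71 − 1 = 70 = 2 · 5 · 7.
Divisors of 70: 1, 2, 5, 7, 10, 14, 35, 70.
Evaluate successive powers at the divisors of 70:
48^1 ≡ 48 (mod 71)
48^2 ≡ 32 (mod 71)
48^5 ≡ 20 (mod 71)
48^7 ≡ 1 (mod 71) ✓
The order of 48 is 7, so the subgroup it generates has 7 elements.
[(Z/71Z)^× : ⟨48⟩] = 70/7 = 10.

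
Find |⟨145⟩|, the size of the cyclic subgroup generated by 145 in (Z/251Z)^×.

By Lagrange's theorem, ord_251(145) divides φ(251) = 251 − 1 = 250 = 2 · 5^3.
Divisors of 250: 1, 2, 5, 10, 25, 50, 125, 250.
Evaluate successive powers at the divisors of 250:
145^1 ≡ 145
145^2 ≡ 192
145^5 ≡ 235
145^10 ≡ 5
145^25 ≡ 102
145^50 ≡ 113
145^125 ≡ 250
145^250 ≡ 1
The smallest such exponent is 250, so the order of 145 is 250.

250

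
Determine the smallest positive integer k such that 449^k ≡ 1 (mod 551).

84

ord(449) | φ(551) = φ(19·29) = (19−1)·(29−1) = 18·28 = 504 = 2^3 · 3^2 · 7.
Divisors of 504: 1, 2, 3, 4, 6, 7, 8, 9, 12, 14, 18, 21, 24, 28, 36, 42, 56, 63, 72, 84, 126, 168, 252, 504.
Test each divisor d:
449^1 ≡ 449 (mod 551)
449^2 ≡ 486 (mod 551)
449^3 ≡ 18 (mod 551)
449^4 ≡ 368 (mod 551)
449^6 ≡ 324 (mod 551)
449^7 ≡ 12 (mod 551)
449^8 ≡ 429 (mod 551)
449^9 ≡ 322 (mod 551)
449^12 ≡ 286 (mod 551)
449^14 ≡ 144 (mod 551)
449^18 ≡ 96 (mod 551)
449^21 ≡ 75 (mod 551)
449^24 ≡ 248 (mod 551)
449^28 ≡ 349 (mod 551)
449^36 ≡ 400 (mod 551)
449^42 ≡ 115 (mod 551)
449^56 ≡ 30 (mod 551)
449^63 ≡ 360 (mod 551)
449^72 ≡ 210 (mod 551)
449^84 ≡ 1 (mod 551) ✓
Hence ord(449) = 84.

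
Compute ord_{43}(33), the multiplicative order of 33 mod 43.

ord(33) | φ(43) = 43 − 1 = 42 = 2 · 3 · 7.
Divisors of 42: 1, 2, 3, 6, 7, 14, 21, 42.
Evaluate successive powers at the divisors of 42:
33^1 ≡ 33 (mod 43)
33^2 ≡ 14 (mod 43)
33^3 ≡ 32 (mod 43)
33^6 ≡ 35 (mod 43)
33^7 ≡ 37 (mod 43)
33^14 ≡ 36 (mod 43)
33^21 ≡ 42 (mod 43)
33^42 ≡ 1 (mod 43) ✓
Therefore the multiplicative order of 33 modulo 43 is 42.

42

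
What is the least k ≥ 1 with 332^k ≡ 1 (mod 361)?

171

By Lagrange's theorem, ord_361(332) divides φ(361) = φ(19^2) = 19·(19−1) = 342 = 2 · 3^2 · 19.
Divisors of 342: 1, 2, 3, 6, 9, 18, 19, 38, 57, 114, 171, 342.
Evaluate successive powers at the divisors of 342:
332^1 ≡ 332 (mod 361)
332^2 ≡ 119 (mod 361)
332^3 ≡ 159 (mod 361)
332^6 ≡ 11 (mod 361)
332^9 ≡ 305 (mod 361)
332^18 ≡ 248 (mod 361)
332^19 ≡ 28 (mod 361)
332^38 ≡ 62 (mod 361)
332^57 ≡ 292 (mod 361)
332^114 ≡ 68 (mod 361)
332^171 ≡ 1 (mod 361) ✓
Therefore the multiplicative order of 332 modulo 361 is 171.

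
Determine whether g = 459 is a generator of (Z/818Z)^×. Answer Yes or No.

φ(818) = φ(2)·φ(409) = 1·408 = 408 = 2^3 · 3 · 17.
Test 459^(408/q) mod 818 for each prime factor q of 408:
459^204 ≡ 1 (mod 818)  [q = 2: ≡ 1 ✗]
459^136 ≡ 355 (mod 818)  [q = 3: ≢ 1 ✓]
459^24 ≡ 69 (mod 818)  [q = 17: ≢ 1 ✓]
459^204 ≡ 1 shows ord(459) | 204, strictly less than φ(818); not a primitive root.

No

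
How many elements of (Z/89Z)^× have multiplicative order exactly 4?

2

φ(89) = 89 − 1 = 88 = 2^3 · 11.
(Z/89Z)^× is cyclic (|G| = 88); a cyclic group of order m has exactly φ(d) elements of each order d | m, and none otherwise.
4 = 2^2 divides 88, and φ(4) = 2.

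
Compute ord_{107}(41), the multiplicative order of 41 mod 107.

By Lagrange's theorem, ord_107(41) divides φ(107) = 107 − 1 = 106 = 2 · 53.
Divisors of 106: 1, 2, 53, 106.
Evaluate successive powers at the divisors of 106:
41^1 ≡ 41 (mod 107)
41^2 ≡ 76 (mod 107)
41^53 ≡ 1 (mod 107) ✓
Hence ord(41) = 53.

53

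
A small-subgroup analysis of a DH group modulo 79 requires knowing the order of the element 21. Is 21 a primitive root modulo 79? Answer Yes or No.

φ(79) = 79 − 1 = 78 = 2 · 3 · 13.
An element g generates (Z/79Z)^× iff g^(78/q) ≢ 1 (mod 79) for each prime q ∈ {2, 3, 13}.
21^39 ≡ 1 (mod 79)  [q = 2: ≡ 1 ✗]
21^26 ≡ 1 (mod 79)  [q = 3: ≡ 1 ✗]
21^6 ≡ 8 (mod 79)  [q = 13: ≢ 1 ✓]
The check at q = 2 fails, so 21 generates a proper subgroup.

No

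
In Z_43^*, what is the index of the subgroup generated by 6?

14

The order of 6 must divide φ(43) = 43 − 1 = 42 = 2 · 3 · 7.
Divisors of 42: 1, 2, 3, 6, 7, 14, 21, 42.
Test each divisor d:
6^1 ≡ 6 (mod 43)
6^2 ≡ 36 (mod 43)
6^3 ≡ 1 (mod 43) ✓
Thus |⟨6⟩| = ord(6) = 3.
[(Z/43Z)^× : ⟨6⟩] = 42/3 = 14.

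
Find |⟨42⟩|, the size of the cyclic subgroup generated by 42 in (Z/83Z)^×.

Since 42 ∈ (Z/83Z)^×, its order divides φ(83) = 83 − 1 = 82 = 2 · 41.
Divisors of 82: 1, 2, 41, 82.
Evaluate successive powers at the divisors of 82:
42^1 ≡ 42 (mod 83)
42^2 ≡ 21 (mod 83)
42^41 ≡ 82 (mod 83)
42^82 ≡ 1 (mod 83) ✓
The smallest such exponent is 82, so the order of 42 is 82.

82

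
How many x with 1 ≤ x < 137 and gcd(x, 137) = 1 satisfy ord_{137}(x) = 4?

φ(137) = 137 − 1 = 136 = 2^3 · 17.
(Z/137Z)^× is cyclic (|G| = 136); a cyclic group of order m has exactly φ(d) elements of each order d | m, and none otherwise.
4 = 2^2 divides 136, and φ(4) = 2.

2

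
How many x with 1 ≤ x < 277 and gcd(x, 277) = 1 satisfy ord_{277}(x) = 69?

φ(277) = 277 − 1 = 276 = 2^2 · 3 · 23.
Since (Z/277Z)^× is cyclic of order 276, the number of elements of order d is φ(d) when d | 276 and 0 otherwise.
69 = 3 · 23 divides 276, and φ(69) = 44.

44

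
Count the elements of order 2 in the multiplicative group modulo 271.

φ(271) = 271 − 1 = 270 = 2 · 3^3 · 5.
(Z/271Z)^× is cyclic (|G| = 270); a cyclic group of order m has exactly φ(d) elements of each order d | m, and none otherwise.
2 | 270, and φ(2) = 2 − 1 = 1.

1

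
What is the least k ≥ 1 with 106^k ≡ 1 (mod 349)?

Since 106 ∈ (Z/349Z)^×, its order divides φ(349) = 349 − 1 = 348 = 2^2 · 3 · 29.
Divisors of 348: 1, 2, 3, 4, 6, 12, 29, 58, 87, 116, 174, 348.
Test each divisor d:
106^1 ≡ 106 (mod 349)
106^2 ≡ 68 (mod 349)
106^3 ≡ 228 (mod 349)
106^4 ≡ 87 (mod 349)
106^6 ≡ 332 (mod 349)
106^12 ≡ 289 (mod 349)
106^29 ≡ 226 (mod 349)
106^58 ≡ 122 (mod 349)
106^87 ≡ 1 (mod 349) ✓
So ord_349(106) = 87.

87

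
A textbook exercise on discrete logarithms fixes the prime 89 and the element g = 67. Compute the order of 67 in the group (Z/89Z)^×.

11

The order of 67 must divide φ(89) = 89 − 1 = 88 = 2^3 · 11.
Divisors of 88: 1, 2, 4, 8, 11, 22, 44, 88.
Check 67^d mod 89 for each divisor in increasing order:
67^1 ≡ 67 (mod 89)
67^2 ≡ 39 (mod 89)
67^4 ≡ 8 (mod 89)
67^8 ≡ 64 (mod 89)
67^11 ≡ 1 (mod 89) ✓
Hence ord(67) = 11.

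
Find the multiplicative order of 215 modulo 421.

140

ord(215) | φ(421) = 421 − 1 = 420 = 2^2 · 3 · 5 · 7.
Divisors of 420: 1, 2, 3, 4, 5, 6, 7, 10, 12, 14, 15, 20, 21, 28, 30, 35, 42, 60, 70, 84, 105, 140, 210, 420.
Evaluate successive powers at the divisors of 420:
215^1 ≡ 215 (mod 421)
215^2 ≡ 336 (mod 421)
215^3 ≡ 249 (mod 421)
215^4 ≡ 68 (mod 421)
215^5 ≡ 306 (mod 421)
215^6 ≡ 114 (mod 421)
215^7 ≡ 92 (mod 421)
215^10 ≡ 174 (mod 421)
215^12 ≡ 366 (mod 421)
215^14 ≡ 44 (mod 421)
215^15 ≡ 198 (mod 421)
215^20 ≡ 385 (mod 421)
215^21 ≡ 259 (mod 421)
215^28 ≡ 252 (mod 421)
215^30 ≡ 51 (mod 421)
215^35 ≡ 29 (mod 421)
215^42 ≡ 142 (mod 421)
215^60 ≡ 75 (mod 421)
215^70 ≡ 420 (mod 421)
215^84 ≡ 377 (mod 421)
215^105 ≡ 392 (mod 421)
215^140 ≡ 1 (mod 421) ✓
So ord_421(215) = 140.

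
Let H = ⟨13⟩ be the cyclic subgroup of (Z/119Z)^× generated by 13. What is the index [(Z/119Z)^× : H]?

24

By Lagrange's theorem, ord_119(13) divides φ(119) = φ(7·17) = (7−1)·(17−1) = 6·16 = 96 = 2^5 · 3.
Divisors of 96: 1, 2, 3, 4, 6, 8, 12, 16, 24, 32, 48, 96.
Check 13^d mod 119 for each divisor in increasing order:
13^1 ≡ 13 (mod 119)
13^2 ≡ 50 (mod 119)
13^3 ≡ 55 (mod 119)
13^4 ≡ 1 (mod 119) ✓
So ord_119(13) = 4, hence |⟨13⟩| = 4.
The index is φ(119) / ord(13) = 96 / 4 = 24.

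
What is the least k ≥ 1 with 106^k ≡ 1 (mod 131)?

130

The order of 106 must divide φ(131) = 131 − 1 = 130 = 2 · 5 · 13.
Divisors of 130: 1, 2, 5, 10, 13, 26, 65, 130.
Compute 106^d (mod 131) for the divisors d until we hit 1:
106^1 ≡ 106 (mod 131)
106^2 ≡ 101 (mod 131)
106^5 ≡ 32 (mod 131)
106^10 ≡ 107 (mod 131)
106^13 ≡ 78 (mod 131)
106^26 ≡ 58 (mod 131)
106^65 ≡ 130 (mod 131)
106^130 ≡ 1 (mod 131) ✓
Hence ord(106) = 130.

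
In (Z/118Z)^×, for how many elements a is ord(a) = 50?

φ(118) = φ(2)·φ(59) = 1·58 = 58 = 2 · 29.
In a cyclic group of order 58, there are φ(d) elements of order d for each divisor d of 58, and zero for non-divisors.
Here 58 is not a multiple of 50, so there are no elements of order 50.

0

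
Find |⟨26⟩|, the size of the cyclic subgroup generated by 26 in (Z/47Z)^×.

The order of 26 must divide φ(47) = 47 − 1 = 46 = 2 · 23.
Divisors of 46: 1, 2, 23, 46.
Check 26^d mod 47 for each divisor in increasing order:
26^1 ≡ 26 (mod 47)
26^2 ≡ 18 (mod 47)
26^23 ≡ 46 (mod 47)
26^46 ≡ 1 (mod 47) ✓
The smallest such exponent is 46, so the order of 26 is 46.

46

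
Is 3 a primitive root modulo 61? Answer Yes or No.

No

φ(61) = 61 − 1 = 60 = 2^2 · 3 · 5.
It suffices to check that the order of 3 is not a proper divisor of 60: compute 3^(60/q) for q ∈ {2, 3, 5}.
3^30 ≡ 1 (mod 61)  [q = 2: ≡ 1 ✗]
3^20 ≡ 1 (mod 61)  [q = 3: ≡ 1 ✗]
3^12 ≡ 9 (mod 61)  [q = 5: ≢ 1 ✓]
The check at q = 2 fails, so 3 generates a proper subgroup.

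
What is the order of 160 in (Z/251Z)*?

Since 160 ∈ (Z/251Z)^×, its order divides φ(251) = 251 − 1 = 250 = 2 · 5^3.
Divisors of 250: 1, 2, 5, 10, 25, 50, 125, 250.
Evaluate successive powers at the divisors of 250:
160^1 ≡ 160
160^2 ≡ 249
160^5 ≡ 138
160^10 ≡ 219
160^25 ≡ 250
160^50 ≡ 1
Hence ord(160) = 50.

50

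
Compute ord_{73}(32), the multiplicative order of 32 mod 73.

Since 32 ∈ (Z/73Z)^×, its order divides φ(73) = 73 − 1 = 72 = 2^3 · 3^2.
Divisors of 72: 1, 2, 3, 4, 6, 8, 9, 12, 18, 24, 36, 72.
Compute 32^d (mod 73) for the divisors d until we hit 1:
32^1 ≡ 32 (mod 73)
32^2 ≡ 2 (mod 73)
32^3 ≡ 64 (mod 73)
32^4 ≡ 4 (mod 73)
32^6 ≡ 8 (mod 73)
32^8 ≡ 16 (mod 73)
32^9 ≡ 1 (mod 73) ✓
Hence ord(32) = 9.

9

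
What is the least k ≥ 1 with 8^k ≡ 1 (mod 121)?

110

Since 8 ∈ (Z/121Z)^×, its order divides φ(121) = φ(11^2) = 11·(11−1) = 110 = 2 · 5 · 11.
Divisors of 110: 1, 2, 5, 10, 11, 22, 55, 110.
Evaluate successive powers at the divisors of 110:
8^1 ≡ 8 (mod 121)
8^2 ≡ 64 (mod 121)
8^5 ≡ 98 (mod 121)
8^10 ≡ 45 (mod 121)
8^11 ≡ 118 (mod 121)
8^22 ≡ 9 (mod 121)
8^55 ≡ 120 (mod 121)
8^110 ≡ 1 (mod 121) ✓
Therefore the multiplicative order of 8 modulo 121 is 110.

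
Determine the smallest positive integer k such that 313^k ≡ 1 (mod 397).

396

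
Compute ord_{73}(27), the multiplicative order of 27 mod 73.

4

Since 27 ∈ (Z/73Z)^×, its order divides φ(73) = 73 − 1 = 72 = 2^3 · 3^2.
Divisors of 72: 1, 2, 3, 4, 6, 8, 9, 12, 18, 24, 36, 72.
Compute 27^d (mod 73) for the divisors d until we hit 1:
27^1 ≡ 27 (mod 73)
27^2 ≡ 72 (mod 73)
27^3 ≡ 46 (mod 73)
27^4 ≡ 1 (mod 73) ✓
So ord_73(27) = 4.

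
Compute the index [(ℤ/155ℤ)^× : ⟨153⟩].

6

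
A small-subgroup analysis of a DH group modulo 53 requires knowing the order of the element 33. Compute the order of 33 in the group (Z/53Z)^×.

52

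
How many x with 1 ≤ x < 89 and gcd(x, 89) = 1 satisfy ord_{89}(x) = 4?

φ(89) = 89 − 1 = 88 = 2^3 · 11.
Since (Z/89Z)^× is cyclic of order 88, the number of elements of order d is φ(d) when d | 88 and 0 otherwise.
4 = 2^2 divides 88, and φ(4) = 2.

2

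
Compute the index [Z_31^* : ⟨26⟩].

5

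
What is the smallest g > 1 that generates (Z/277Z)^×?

5

φ(277) = 277 − 1 = 276 = 2^2 · 3 · 23.
Test candidates g = 2, 3, … against the prime factors q ∈ {2, 3, 23} of φ(277): g is a generator iff g^(276/q) ≢ 1 for every such q.
g = 2: 2^138 ≡ 276; 2^92 ≡ 1 — hits 1, so not a primitive root.
g = 3: 3^138 ≡ 1 — hits 1, so not a primitive root.
g = 4: 4^138 ≡ 1 — hits 1, so not a primitive root.
g = 5: 5^138 ≡ 276; 5^92 ≡ 116; 5^12 ≡ 27 — none is 1, so 5 is a primitive root.
The smallest primitive root modulo 277 is 5.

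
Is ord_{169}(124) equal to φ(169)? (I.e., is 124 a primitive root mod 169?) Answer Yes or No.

Yes

φ(169) = φ(13^2) = 13·(13−1) = 156 = 2^2 · 3 · 13.
Test 124^(156/q) mod 169 for each prime factor q of 156:
124^78 ≡ 168 (mod 169)  [q = 2: ≢ 1 ✓]
124^52 ≡ 22 (mod 169)  [q = 3: ≢ 1 ✓]
124^12 ≡ 53 (mod 169)  [q = 13: ≢ 1 ✓]
All checks pass, so 124 has order 156 and is a primitive root modulo 169.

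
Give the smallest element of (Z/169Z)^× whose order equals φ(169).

φ(169) = φ(13^2) = 13·(13−1) = 156 = 2^2 · 3 · 13.
g is a primitive root iff g^(156/q) ≢ 1 (mod 169) for each prime q ∈ {2, 3, 13}.
g = 2: 2^78 ≡ 168; 2^52 ≡ 146; 2^12 ≡ 40 — none is 1, so 2 is a primitive root.
The smallest primitive root modulo 169 is 2.

2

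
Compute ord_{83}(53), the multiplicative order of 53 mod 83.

The order of 53 must divide φ(83) = 83 − 1 = 82 = 2 · 41.
Divisors of 82: 1, 2, 41, 82.
Evaluate successive powers at the divisors of 82:
53^1 ≡ 53 (mod 83)
53^2 ≡ 70 (mod 83)
53^41 ≡ 82 (mod 83)
53^82 ≡ 1 (mod 83) ✓
The smallest such exponent is 82, so the order of 53 is 82.

82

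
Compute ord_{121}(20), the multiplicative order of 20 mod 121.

55

Since 20 ∈ (Z/121Z)^×, its order divides φ(121) = φ(11^2) = 11·(11−1) = 110 = 2 · 5 · 11.
Divisors of 110: 1, 2, 5, 10, 11, 22, 55, 110.
Compute 20^d (mod 121) for the divisors d until we hit 1:
20^1 ≡ 20
20^2 ≡ 37
20^5 ≡ 34
20^10 ≡ 67
20^11 ≡ 9
20^22 ≡ 81
20^55 ≡ 1
Therefore the multiplicative order of 20 modulo 121 is 55.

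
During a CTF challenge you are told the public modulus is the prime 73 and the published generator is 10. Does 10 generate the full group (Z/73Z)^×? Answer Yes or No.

No

φ(73) = 73 − 1 = 72 = 2^3 · 3^2.
10 is a primitive root mod 73 iff 10^(φ(73)/q) ≢ 1 for every prime q | φ(73), i.e. q ∈ {2, 3}.
10^36 ≡ 72 (mod 73)  [q = 2: ≢ 1 ✓]
10^24 ≡ 1 (mod 73)  [q = 3: ≡ 1 ✗]
Since 10^24 ≡ 1, the order of 10 divides 24 < 72, so 10 is not a primitive root.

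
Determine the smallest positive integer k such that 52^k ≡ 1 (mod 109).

108

By Lagrange's theorem, ord_109(52) divides φ(109) = 109 − 1 = 108 = 2^2 · 3^3.
Divisors of 108: 1, 2, 3, 4, 6, 9, 12, 18, 27, 36, 54, 108.
Compute 52^d (mod 109) for the divisors d until we hit 1:
52^1 ≡ 52
52^2 ≡ 88
52^3 ≡ 107
52^4 ≡ 5
52^6 ≡ 4
52^9 ≡ 101
52^12 ≡ 16
52^18 ≡ 64
52^27 ≡ 33
52^36 ≡ 63
52^54 ≡ 108
52^108 ≡ 1
So ord_109(52) = 108.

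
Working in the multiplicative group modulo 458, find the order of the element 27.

19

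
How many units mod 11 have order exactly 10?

4

φ(11) = 11 − 1 = 10 = 2 · 5.
(Z/11Z)^× is cyclic (|G| = 10); a cyclic group of order m has exactly φ(d) elements of each order d | m, and none otherwise.
10 = 2 · 5 divides 10, and φ(10) = 4.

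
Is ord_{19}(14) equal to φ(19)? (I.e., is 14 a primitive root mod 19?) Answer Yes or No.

φ(19) = 19 − 1 = 18 = 2 · 3^2.
An element g generates (Z/19Z)^× iff g^(18/q) ≢ 1 (mod 19) for each prime q ∈ {2, 3}.
14^9 ≡ 18 (mod 19)  [q = 2: ≢ 1 ✓]
14^6 ≡ 7 (mod 19)  [q = 3: ≢ 1 ✓]
All checks pass, so 14 has order 18 and is a primitive root modulo 19.

Yes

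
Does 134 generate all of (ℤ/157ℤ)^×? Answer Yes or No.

φ(157) = 157 − 1 = 156 = 2^2 · 3 · 13.
Test 134^(156/q) mod 157 for each prime factor q of 156:
134^78 ≡ 156 (mod 157)  [q = 2: ≢ 1 ✓]
134^52 ≡ 1 (mod 157)  [q = 3: ≡ 1 ✗]
134^12 ≡ 108 (mod 157)  [q = 13: ≢ 1 ✓]
The check at q = 3 fails, so 134 generates a proper subgroup.

No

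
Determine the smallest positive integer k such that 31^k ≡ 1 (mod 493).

By Lagrange's theorem, ord_493(31) divides φ(493) = φ(17·29) = (17−1)·(29−1) = 16·28 = 448 = 2^6 · 7.
Divisors of 448: 1, 2, 4, 7, 8, 14, 16, 28, 32, 56, 64, 112, 224, 448.
Test each divisor d:
31^1 ≡ 31 (mod 493)
31^2 ≡ 468 (mod 493)
31^4 ≡ 132 (mod 493)
31^7 ≡ 244 (mod 493)
31^8 ≡ 169 (mod 493)
31^14 ≡ 376 (mod 493)
31^16 ≡ 460 (mod 493)
31^28 ≡ 378 (mod 493)
31^32 ≡ 103 (mod 493)
31^56 ≡ 407 (mod 493)
31^64 ≡ 256 (mod 493)
31^112 ≡ 1 (mod 493) ✓
Therefore the multiplicative order of 31 modulo 493 is 112.

112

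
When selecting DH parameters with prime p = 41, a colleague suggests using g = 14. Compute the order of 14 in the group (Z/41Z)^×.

8

ord(14) | φ(41) = 41 − 1 = 40 = 2^3 · 5.
Divisors of 40: 1, 2, 4, 5, 8, 10, 20, 40.
Test each divisor d:
14^1 ≡ 14
14^2 ≡ 32
14^4 ≡ 40
14^5 ≡ 27
14^8 ≡ 1
So ord_41(14) = 8.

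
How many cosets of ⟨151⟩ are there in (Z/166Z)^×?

2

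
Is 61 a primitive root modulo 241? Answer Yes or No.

No

φ(241) = 241 − 1 = 240 = 2^4 · 3 · 5.
61 is a primitive root mod 241 iff 61^(φ(241)/q) ≢ 1 for every prime q | φ(241), i.e. q ∈ {2, 3, 5}.
61^120 ≡ 1 (mod 241)  [q = 2: ≡ 1 ✗]
61^80 ≡ 1 (mod 241)  [q = 3: ≡ 1 ✗]
61^48 ≡ 87 (mod 241)  [q = 5: ≢ 1 ✓]
The check at q = 2 fails, so 61 generates a proper subgroup.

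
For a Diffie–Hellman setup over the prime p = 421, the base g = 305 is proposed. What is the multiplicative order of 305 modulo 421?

420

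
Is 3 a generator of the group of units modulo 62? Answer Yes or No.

Yes

φ(62) = φ(2)·φ(31) = 1·30 = 30 = 2 · 3 · 5.
It suffices to check that the order of 3 is not a proper divisor of 30: compute 3^(30/q) for q ∈ {2, 3, 5}.
3^15 ≡ 61 (mod 62)  [q = 2: ≢ 1 ✓]
3^10 ≡ 25 (mod 62)  [q = 3: ≢ 1 ✓]
3^6 ≡ 47 (mod 62)  [q = 5: ≢ 1 ✓]
None equal 1, so ord_62(3) = 30: 3 is a primitive root.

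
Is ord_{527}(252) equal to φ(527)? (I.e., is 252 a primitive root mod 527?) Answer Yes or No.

No

527 = 17 · 31 is a product of two distinct odd primes, so (Z/527Z)^× ≅ (Z/17Z)^× × (Z/31Z)^× is not cyclic.
No primitive root modulo 527 exists; in particular 252 is not one.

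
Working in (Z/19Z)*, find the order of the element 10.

18

By Lagrange's theorem, ord_19(10) divides φ(19) = 19 − 1 = 18 = 2 · 3^2.
Divisors of 18: 1, 2, 3, 6, 9, 18.
Test each divisor d:
10^1 ≡ 10 (mod 19)
10^2 ≡ 5 (mod 19)
10^3 ≡ 12 (mod 19)
10^6 ≡ 11 (mod 19)
10^9 ≡ 18 (mod 19)
10^18 ≡ 1 (mod 19) ✓
So ord_19(10) = 18.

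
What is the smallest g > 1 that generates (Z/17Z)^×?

φ(17) = 17 − 1 = 16 = 2^4.
g is a primitive root iff g^(16/q) ≢ 1 (mod 17) for each prime q ∈ {2}.
g = 2: 2^8 ≡ 1 — hits 1, so not a primitive root.
g = 3: 3^8 ≡ 16 — none is 1, so 3 is a primitive root.
The smallest primitive root modulo 17 is 3.

3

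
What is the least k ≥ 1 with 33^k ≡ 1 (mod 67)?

33

By Lagrange's theorem, ord_67(33) divides φ(67) = 67 − 1 = 66 = 2 · 3 · 11.
Divisors of 66: 1, 2, 3, 6, 11, 22, 33, 66.
Evaluate successive powers at the divisors of 66:
33^1 ≡ 33 (mod 67)
33^2 ≡ 17 (mod 67)
33^3 ≡ 25 (mod 67)
33^6 ≡ 22 (mod 67)
33^11 ≡ 37 (mod 67)
33^22 ≡ 29 (mod 67)
33^33 ≡ 1 (mod 67) ✓
Hence ord(33) = 33.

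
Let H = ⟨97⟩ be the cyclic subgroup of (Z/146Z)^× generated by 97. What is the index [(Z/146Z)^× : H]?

6

The order of 97 must divide φ(146) = φ(2)·φ(73) = 1·72 = 72 = 2^3 · 3^2.
Divisors of 72: 1, 2, 3, 4, 6, 8, 9, 12, 18, 24, 36, 72.
Test each divisor d:
97^1 ≡ 97 (mod 146)
97^2 ≡ 65 (mod 146)
97^3 ≡ 27 (mod 146)
97^4 ≡ 137 (mod 146)
97^6 ≡ 145 (mod 146)
97^8 ≡ 81 (mod 146)
97^9 ≡ 119 (mod 146)
97^12 ≡ 1 (mod 146) ✓
So ord_146(97) = 12, hence |⟨97⟩| = 12.
Index = |(Z/146Z)^×| / |⟨97⟩| = 72 / 12 = 6.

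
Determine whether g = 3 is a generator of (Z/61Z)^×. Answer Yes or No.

φ(61) = 61 − 1 = 60 = 2^2 · 3 · 5.
3 is a primitive root mod 61 iff 3^(φ(61)/q) ≢ 1 for every prime q | φ(61), i.e. q ∈ {2, 3, 5}.
3^30 ≡ 1 (mod 61)  [q = 2: ≡ 1 ✗]
3^20 ≡ 1 (mod 61)  [q = 3: ≡ 1 ✗]
3^12 ≡ 9 (mod 61)  [q = 5: ≢ 1 ✓]
The check at q = 2 fails, so 3 generates a proper subgroup.

No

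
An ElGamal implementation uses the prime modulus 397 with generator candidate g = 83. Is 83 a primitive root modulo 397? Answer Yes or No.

No

φ(397) = 397 − 1 = 396 = 2^2 · 3^2 · 11.
Test 83^(396/q) mod 397 for each prime factor q of 396:
83^198 ≡ 1 (mod 397)  [q = 2: ≡ 1 ✗]
83^132 ≡ 1 (mod 397)  [q = 3: ≡ 1 ✗]
83^36 ≡ 290 (mod 397)  [q = 11: ≢ 1 ✓]
Since 83^198 ≡ 1, the order of 83 divides 198 < 396, so 83 is not a primitive root.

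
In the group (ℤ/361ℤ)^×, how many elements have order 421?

0

φ(361) = φ(19^2) = 19·(19−1) = 342 = 2 · 3^2 · 19.
Since (Z/361Z)^× is cyclic of order 342, the number of elements of order d is φ(d) when d | 342 and 0 otherwise.
421 does not divide 342, so no element of (Z/361Z)^× has order 421.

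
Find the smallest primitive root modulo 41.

6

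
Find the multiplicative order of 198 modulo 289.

272

Since 198 ∈ (Z/289Z)^×, its order divides φ(289) = φ(17^2) = 17·(17−1) = 272 = 2^4 · 17.
Divisors of 272: 1, 2, 4, 8, 16, 17, 34, 68, 136, 272.
Test each divisor d:
198^1 ≡ 198 (mod 289)
198^2 ≡ 189 (mod 289)
198^4 ≡ 174 (mod 289)
198^8 ≡ 220 (mod 289)
198^16 ≡ 137 (mod 289)
198^17 ≡ 249 (mod 289)
198^34 ≡ 155 (mod 289)
198^68 ≡ 38 (mod 289)
198^136 ≡ 288 (mod 289)
198^272 ≡ 1 (mod 289) ✓
Therefore the multiplicative order of 198 modulo 289 is 272.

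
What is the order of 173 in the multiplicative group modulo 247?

Since 173 ∈ (Z/247Z)^×, its order divides φ(247) = φ(13·19) = (13−1)·(19−1) = 12·18 = 216 = 2^3 · 3^3.
Divisors of 216: 1, 2, 3, 4, 6, 8, 9, 12, 18, 24, 27, 36, 54, 72, 108, 216.
Test each divisor d:
173^1 ≡ 173 (mod 247)
173^2 ≡ 42 (mod 247)
173^3 ≡ 103 (mod 247)
173^4 ≡ 35 (mod 247)
173^6 ≡ 235 (mod 247)
173^8 ≡ 237 (mod 247)
173^9 ≡ 246 (mod 247)
173^12 ≡ 144 (mod 247)
173^18 ≡ 1 (mod 247) ✓
Therefore the multiplicative order of 173 modulo 247 is 18.

18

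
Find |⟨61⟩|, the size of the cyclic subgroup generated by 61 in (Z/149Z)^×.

74

Since 61 ∈ (Z/149Z)^×, its order divides φ(149) = 149 − 1 = 148 = 2^2 · 37.
Divisors of 148: 1, 2, 4, 37, 74, 148.
Check 61^d mod 149 for each divisor in increasing order:
61^1 ≡ 61 (mod 149)
61^2 ≡ 145 (mod 149)
61^4 ≡ 16 (mod 149)
61^37 ≡ 148 (mod 149)
61^74 ≡ 1 (mod 149) ✓
So ord_149(61) = 74.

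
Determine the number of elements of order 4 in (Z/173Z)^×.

φ(173) = 173 − 1 = 172 = 2^2 · 43.
(Z/173Z)^× is cyclic (|G| = 172); a cyclic group of order m has exactly φ(d) elements of each order d | m, and none otherwise.
4 = 2^2 divides 172, and φ(4) = 2.

2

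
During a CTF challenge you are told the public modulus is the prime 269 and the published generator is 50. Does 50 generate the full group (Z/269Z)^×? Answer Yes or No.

φ(269) = 269 − 1 = 268 = 2^2 · 67.
It suffices to check that the order of 50 is not a proper divisor of 268: compute 50^(268/q) for q ∈ {2, 67}.
50^134 ≡ 268 (mod 269)  [q = 2: ≢ 1 ✓]
50^4 ≡ 54 (mod 269)  [q = 67: ≢ 1 ✓]
None equal 1, so ord_269(50) = 268: 50 is a primitive root.

Yes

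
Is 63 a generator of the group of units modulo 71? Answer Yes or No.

φ(71) = 71 − 1 = 70 = 2 · 5 · 7.
Test 63^(70/q) mod 71 for each prime factor q of 70:
63^35 ≡ 70 (mod 71)  [q = 2: ≢ 1 ✓]
63^14 ≡ 57 (mod 71)  [q = 5: ≢ 1 ✓]
63^10 ≡ 20 (mod 71)  [q = 7: ≢ 1 ✓]
None equal 1, so ord_71(63) = 70: 63 is a primitive root.

Yes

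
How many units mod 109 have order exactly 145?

φ(109) = 109 − 1 = 108 = 2^2 · 3^3.
In a cyclic group of order 108, there are φ(d) elements of order d for each divisor d of 108, and zero for non-divisors.
Here 108 is not a multiple of 145, so there are no elements of order 145.

0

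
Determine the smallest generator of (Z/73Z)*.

5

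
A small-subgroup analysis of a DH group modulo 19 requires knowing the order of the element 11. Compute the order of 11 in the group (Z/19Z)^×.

3

ord(11) | φ(19) = 19 − 1 = 18 = 2 · 3^2.
Divisors of 18: 1, 2, 3, 6, 9, 18.
Test each divisor d:
11^1 ≡ 11 (mod 19)
11^2 ≡ 7 (mod 19)
11^3 ≡ 1 (mod 19) ✓
Hence ord(11) = 3.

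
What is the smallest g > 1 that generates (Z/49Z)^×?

3

φ(49) = φ(7^2) = 7·(7−1) = 42 = 2 · 3 · 7.
Test candidates g = 2, 3, … against the prime factors q ∈ {2, 3, 7} of φ(49): g is a generator iff g^(42/q) ≢ 1 for every such q.
g = 2: 2^21 ≡ 1 — hits 1, so not a primitive root.
g = 3: 3^21 ≡ 48; 3^14 ≡ 30; 3^6 ≡ 43 — none is 1, so 3 is a primitive root.
Hence the least primitive root of 49 is 3.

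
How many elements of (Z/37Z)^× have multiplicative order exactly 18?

φ(37) = 37 − 1 = 36 = 2^2 · 3^2.
(Z/37Z)^× is cyclic (|G| = 36); a cyclic group of order m has exactly φ(d) elements of each order d | m, and none otherwise.
18 = 2 · 3^2 divides 36, and φ(18) = 6.

6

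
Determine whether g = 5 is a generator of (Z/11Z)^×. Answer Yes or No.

φ(11) = 11 − 1 = 10 = 2 · 5.
It suffices to check that the order of 5 is not a proper divisor of 10: compute 5^(10/q) for q ∈ {2, 5}.
5^5 ≡ 1 (mod 11)  [q = 2: ≡ 1 ✗]
5^2 ≡ 3 (mod 11)  [q = 5: ≢ 1 ✓]
The check at q = 2 fails, so 5 generates a proper subgroup.

No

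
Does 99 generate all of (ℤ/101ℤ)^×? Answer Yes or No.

Yes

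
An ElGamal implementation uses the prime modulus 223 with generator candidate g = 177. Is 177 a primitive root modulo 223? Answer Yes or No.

φ(223) = 223 − 1 = 222 = 2 · 3 · 37.
Test 177^(222/q) mod 223 for each prime factor q of 222:
177^111 ≡ 1 (mod 223)  [q = 2: ≡ 1 ✗]
177^74 ≡ 183 (mod 223)  [q = 3: ≢ 1 ✓]
177^6 ≡ 68 (mod 223)  [q = 37: ≢ 1 ✓]
177^111 ≡ 1 shows ord(177) | 111, strictly less than φ(223); not a primitive root.

No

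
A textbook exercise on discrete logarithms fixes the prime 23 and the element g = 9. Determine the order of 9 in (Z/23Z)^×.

ord(9) | φ(23) = 23 − 1 = 22 = 2 · 11.
Divisors of 22: 1, 2, 11, 22.
Check 9^d mod 23 for each divisor in increasing order:
9^1 ≡ 9 (mod 23)
9^2 ≡ 12 (mod 23)
9^11 ≡ 1 (mod 23) ✓
So ord_23(9) = 11.

11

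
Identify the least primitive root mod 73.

φ(73) = 73 − 1 = 72 = 2^3 · 3^2.
Test candidates g = 2, 3, … against the prime factors q ∈ {2, 3} of φ(73): g is a generator iff g^(72/q) ≢ 1 for every such q.
g = 2: 2^36 ≡ 1 — hits 1, so not a primitive root.
g = 3: 3^36 ≡ 1 — hits 1, so not a primitive root.
g = 4: 4^36 ≡ 1 — hits 1, so not a primitive root.
g = 5: 5^36 ≡ 72; 5^24 ≡ 8 — none is 1, so 5 is a primitive root.
The smallest primitive root modulo 73 is 5.

5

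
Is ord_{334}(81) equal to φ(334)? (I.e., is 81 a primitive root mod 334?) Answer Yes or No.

No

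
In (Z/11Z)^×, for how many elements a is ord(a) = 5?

φ(11) = 11 − 1 = 10 = 2 · 5.
In a cyclic group of order 10, there are φ(d) elements of order d for each divisor d of 10, and zero for non-divisors.
5 | 10, and φ(5) = 5 − 1 = 4.

4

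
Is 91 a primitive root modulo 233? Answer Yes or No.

No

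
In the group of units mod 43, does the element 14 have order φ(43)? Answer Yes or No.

φ(43) = 43 − 1 = 42 = 2 · 3 · 7.
It suffices to check that the order of 14 is not a proper divisor of 42: compute 14^(42/q) for q ∈ {2, 3, 7}.
14^21 ≡ 1 (mod 43)  [q = 2: ≡ 1 ✗]
14^14 ≡ 6 (mod 43)  [q = 3: ≢ 1 ✓]
14^6 ≡ 21 (mod 43)  [q = 7: ≢ 1 ✓]
Since 14^21 ≡ 1, the order of 14 divides 21 < 42, so 14 is not a primitive root.

No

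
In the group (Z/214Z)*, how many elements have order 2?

φ(214) = φ(2)·φ(107) = 1·106 = 106 = 2 · 53.
In a cyclic group of order 106, there are φ(d) elements of order d for each divisor d of 106, and zero for non-divisors.
2 | 106, and φ(2) = 2 − 1 = 1.

1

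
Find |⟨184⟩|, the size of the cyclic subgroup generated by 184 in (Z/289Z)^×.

Since 184 ∈ (Z/289Z)^×, its order divides φ(289) = φ(17^2) = 17·(17−1) = 272 = 2^4 · 17.
Divisors of 272: 1, 2, 4, 8, 16, 17, 34, 68, 136, 272.
Test each divisor d:
184^1 ≡ 184
184^2 ≡ 43
184^4 ≡ 115
184^8 ≡ 220
184^16 ≡ 137
184^17 ≡ 65
184^34 ≡ 179
184^68 ≡ 251
184^136 ≡ 288
184^272 ≡ 1
So ord_289(184) = 272.

272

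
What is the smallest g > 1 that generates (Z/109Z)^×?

6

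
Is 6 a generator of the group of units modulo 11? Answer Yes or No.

φ(11) = 11 − 1 = 10 = 2 · 5.
It suffices to check that the order of 6 is not a proper divisor of 10: compute 6^(10/q) for q ∈ {2, 5}.
6^5 ≡ 10 (mod 11)  [q = 2: ≢ 1 ✓]
6^2 ≡ 3 (mod 11)  [q = 5: ≢ 1 ✓]
None equal 1, so ord_11(6) = 10: 6 is a primitive root.

Yes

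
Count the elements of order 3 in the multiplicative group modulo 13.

φ(13) = 13 − 1 = 12 = 2^2 · 3.
In a cyclic group of order 12, there are φ(d) elements of order d for each divisor d of 12, and zero for non-divisors.
3 | 12, and φ(3) = 3 − 1 = 2.

2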